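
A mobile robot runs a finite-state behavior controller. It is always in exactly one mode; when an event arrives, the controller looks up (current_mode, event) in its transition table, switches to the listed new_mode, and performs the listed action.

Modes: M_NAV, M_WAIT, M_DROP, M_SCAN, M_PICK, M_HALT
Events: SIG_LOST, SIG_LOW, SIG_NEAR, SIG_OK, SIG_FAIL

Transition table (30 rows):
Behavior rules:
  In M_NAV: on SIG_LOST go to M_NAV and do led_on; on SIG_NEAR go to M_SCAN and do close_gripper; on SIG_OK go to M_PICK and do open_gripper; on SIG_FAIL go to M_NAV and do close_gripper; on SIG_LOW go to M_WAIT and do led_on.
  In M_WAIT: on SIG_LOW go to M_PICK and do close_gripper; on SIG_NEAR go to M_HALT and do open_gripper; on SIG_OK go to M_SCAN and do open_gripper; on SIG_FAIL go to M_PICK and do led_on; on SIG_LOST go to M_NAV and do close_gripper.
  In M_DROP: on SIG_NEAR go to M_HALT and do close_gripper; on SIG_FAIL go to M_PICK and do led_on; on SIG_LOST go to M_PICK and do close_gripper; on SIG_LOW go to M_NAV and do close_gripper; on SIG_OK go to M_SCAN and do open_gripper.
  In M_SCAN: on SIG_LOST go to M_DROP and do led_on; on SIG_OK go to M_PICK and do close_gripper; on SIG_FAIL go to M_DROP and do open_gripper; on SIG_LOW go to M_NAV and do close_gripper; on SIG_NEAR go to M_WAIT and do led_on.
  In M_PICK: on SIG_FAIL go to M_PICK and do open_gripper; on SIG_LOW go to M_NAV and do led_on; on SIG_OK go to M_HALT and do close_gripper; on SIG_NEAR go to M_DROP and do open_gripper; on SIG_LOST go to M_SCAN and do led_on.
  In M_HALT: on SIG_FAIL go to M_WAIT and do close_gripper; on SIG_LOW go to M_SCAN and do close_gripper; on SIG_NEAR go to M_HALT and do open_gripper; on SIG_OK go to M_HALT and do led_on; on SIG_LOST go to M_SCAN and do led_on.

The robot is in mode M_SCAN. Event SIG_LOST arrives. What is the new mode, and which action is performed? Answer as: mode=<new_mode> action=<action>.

mode=M_DROP action=led_on

current mode = M_SCAN; filter table to that mode:
  (M_SCAN, SIG_LOST) → (M_DROP, led_on)  ← event matches
  (M_SCAN, SIG_OK) → (M_PICK, close_gripper)
  (M_SCAN, SIG_FAIL) → (M_DROP, open_gripper)
  (M_SCAN, SIG_LOW) → (M_NAV, close_gripper)
  (M_SCAN, SIG_NEAR) → (M_WAIT, led_on)
event = SIG_LOST selects (M_DROP, led_on)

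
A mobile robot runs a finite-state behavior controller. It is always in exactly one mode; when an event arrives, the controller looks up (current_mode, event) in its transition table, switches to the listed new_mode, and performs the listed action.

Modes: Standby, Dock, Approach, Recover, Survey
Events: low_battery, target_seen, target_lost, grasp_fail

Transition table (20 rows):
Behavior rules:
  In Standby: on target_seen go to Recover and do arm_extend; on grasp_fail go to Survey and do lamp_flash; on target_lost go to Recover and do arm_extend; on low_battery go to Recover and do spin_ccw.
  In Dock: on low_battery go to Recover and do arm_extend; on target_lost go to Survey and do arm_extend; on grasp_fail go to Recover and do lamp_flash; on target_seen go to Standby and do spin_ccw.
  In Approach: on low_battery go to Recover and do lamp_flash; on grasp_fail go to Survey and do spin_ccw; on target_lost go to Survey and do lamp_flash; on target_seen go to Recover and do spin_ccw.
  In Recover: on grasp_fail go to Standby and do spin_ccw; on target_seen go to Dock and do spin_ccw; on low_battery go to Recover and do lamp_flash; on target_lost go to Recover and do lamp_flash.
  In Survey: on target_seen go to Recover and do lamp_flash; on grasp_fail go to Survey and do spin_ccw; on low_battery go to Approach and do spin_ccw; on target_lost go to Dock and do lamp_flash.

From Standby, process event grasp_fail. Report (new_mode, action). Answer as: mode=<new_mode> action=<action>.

current mode = Standby; filter table to that mode:
  (Standby, target_seen) → (Recover, arm_extend)
  (Standby, grasp_fail) → (Survey, lamp_flash)  ← event matches
  (Standby, target_lost) → (Recover, arm_extend)
  (Standby, low_battery) → (Recover, spin_ccw)
event = grasp_fail selects (Survey, lamp_flash)

mode=Survey action=lamp_flash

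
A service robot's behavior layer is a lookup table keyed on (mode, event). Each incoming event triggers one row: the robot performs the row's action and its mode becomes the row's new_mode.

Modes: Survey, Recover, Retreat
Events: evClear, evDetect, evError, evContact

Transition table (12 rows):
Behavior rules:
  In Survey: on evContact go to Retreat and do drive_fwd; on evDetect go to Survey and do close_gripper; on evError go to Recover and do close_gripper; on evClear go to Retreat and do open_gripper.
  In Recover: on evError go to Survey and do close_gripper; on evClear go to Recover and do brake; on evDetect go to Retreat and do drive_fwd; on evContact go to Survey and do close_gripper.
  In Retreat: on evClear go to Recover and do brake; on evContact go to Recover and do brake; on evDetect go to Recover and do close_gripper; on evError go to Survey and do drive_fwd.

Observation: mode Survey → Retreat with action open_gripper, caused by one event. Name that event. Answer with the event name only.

evClear

try evClear: (Survey, evClear) → (Retreat, open_gripper)  ← matches
try evDetect: (Survey, evDetect) → (Survey, close_gripper)
try evError: (Survey, evError) → (Recover, close_gripper)
try evContact: (Survey, evContact) → (Retreat, drive_fwd)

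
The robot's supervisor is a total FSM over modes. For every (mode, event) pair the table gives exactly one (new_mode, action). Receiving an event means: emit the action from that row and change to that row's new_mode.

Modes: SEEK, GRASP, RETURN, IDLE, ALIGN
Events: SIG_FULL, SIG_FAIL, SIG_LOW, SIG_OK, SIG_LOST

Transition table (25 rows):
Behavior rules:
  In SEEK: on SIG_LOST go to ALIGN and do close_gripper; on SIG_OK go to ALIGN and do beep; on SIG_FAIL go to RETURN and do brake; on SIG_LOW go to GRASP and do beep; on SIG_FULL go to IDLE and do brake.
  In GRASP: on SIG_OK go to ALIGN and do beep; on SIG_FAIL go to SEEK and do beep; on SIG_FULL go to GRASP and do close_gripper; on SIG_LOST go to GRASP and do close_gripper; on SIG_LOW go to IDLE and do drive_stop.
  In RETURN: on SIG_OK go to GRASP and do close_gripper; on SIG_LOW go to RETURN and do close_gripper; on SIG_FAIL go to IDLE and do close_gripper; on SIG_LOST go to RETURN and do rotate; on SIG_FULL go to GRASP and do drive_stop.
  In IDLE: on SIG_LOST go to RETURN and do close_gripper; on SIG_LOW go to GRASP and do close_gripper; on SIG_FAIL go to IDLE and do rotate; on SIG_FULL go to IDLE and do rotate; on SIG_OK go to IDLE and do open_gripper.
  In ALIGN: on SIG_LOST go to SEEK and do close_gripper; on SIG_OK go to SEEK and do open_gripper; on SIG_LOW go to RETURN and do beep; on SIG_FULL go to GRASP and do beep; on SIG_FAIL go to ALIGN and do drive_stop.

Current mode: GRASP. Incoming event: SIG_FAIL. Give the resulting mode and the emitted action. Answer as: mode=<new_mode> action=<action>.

mode=SEEK action=beep

current mode = GRASP; filter table to that mode:
  (GRASP, SIG_OK) → (ALIGN, beep)
  (GRASP, SIG_FAIL) → (SEEK, beep)  ← event matches
  (GRASP, SIG_FULL) → (GRASP, close_gripper)
  (GRASP, SIG_LOST) → (GRASP, close_gripper)
  (GRASP, SIG_LOW) → (IDLE, drive_stop)
event = SIG_FAIL selects (SEEK, beep)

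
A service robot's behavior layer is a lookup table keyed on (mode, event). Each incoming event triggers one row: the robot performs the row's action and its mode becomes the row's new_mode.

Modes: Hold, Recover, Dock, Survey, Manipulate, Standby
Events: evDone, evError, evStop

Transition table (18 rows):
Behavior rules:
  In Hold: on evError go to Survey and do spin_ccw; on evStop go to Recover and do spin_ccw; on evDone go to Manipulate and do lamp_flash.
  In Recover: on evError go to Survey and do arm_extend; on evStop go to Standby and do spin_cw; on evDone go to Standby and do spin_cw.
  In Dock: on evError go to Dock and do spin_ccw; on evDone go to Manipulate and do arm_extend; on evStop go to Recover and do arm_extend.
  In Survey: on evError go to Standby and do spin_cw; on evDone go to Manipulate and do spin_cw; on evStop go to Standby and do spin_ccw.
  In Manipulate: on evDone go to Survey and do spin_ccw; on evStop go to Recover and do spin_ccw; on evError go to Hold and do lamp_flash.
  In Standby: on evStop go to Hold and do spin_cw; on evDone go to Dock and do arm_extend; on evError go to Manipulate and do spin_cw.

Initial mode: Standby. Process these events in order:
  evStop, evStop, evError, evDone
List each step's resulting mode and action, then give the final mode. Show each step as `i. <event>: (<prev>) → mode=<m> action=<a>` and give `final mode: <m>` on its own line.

final mode: Manipulate

1. evStop: (Standby) → mode=Hold action=spin_cw
2. evStop: (Hold) → mode=Recover action=spin_ccw
3. evError: (Recover) → mode=Survey action=arm_extend
4. evDone: (Survey) → mode=Manipulate action=spin_cw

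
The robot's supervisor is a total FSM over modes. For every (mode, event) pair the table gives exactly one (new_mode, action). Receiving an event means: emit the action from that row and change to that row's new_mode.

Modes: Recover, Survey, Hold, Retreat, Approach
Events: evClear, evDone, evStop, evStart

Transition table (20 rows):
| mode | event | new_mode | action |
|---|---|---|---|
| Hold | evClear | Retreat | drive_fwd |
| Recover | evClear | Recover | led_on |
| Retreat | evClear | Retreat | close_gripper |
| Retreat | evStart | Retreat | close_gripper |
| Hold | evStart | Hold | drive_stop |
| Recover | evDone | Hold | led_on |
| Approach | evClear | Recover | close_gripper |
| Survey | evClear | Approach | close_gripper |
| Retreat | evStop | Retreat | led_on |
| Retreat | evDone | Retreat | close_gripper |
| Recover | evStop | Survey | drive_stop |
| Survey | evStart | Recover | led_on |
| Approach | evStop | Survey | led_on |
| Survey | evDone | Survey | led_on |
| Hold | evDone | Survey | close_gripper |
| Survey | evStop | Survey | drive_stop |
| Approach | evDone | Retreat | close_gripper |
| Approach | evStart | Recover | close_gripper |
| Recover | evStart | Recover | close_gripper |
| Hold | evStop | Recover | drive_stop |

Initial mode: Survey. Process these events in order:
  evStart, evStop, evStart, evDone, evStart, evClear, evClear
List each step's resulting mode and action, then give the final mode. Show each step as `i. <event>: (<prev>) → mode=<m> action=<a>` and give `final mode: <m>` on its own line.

final mode: Retreat

1. evStart: (Survey) → mode=Recover action=led_on
2. evStop: (Recover) → mode=Survey action=drive_stop
3. evStart: (Survey) → mode=Recover action=led_on
4. evDone: (Recover) → mode=Hold action=led_on
5. evStart: (Hold) → mode=Hold action=drive_stop
6. evClear: (Hold) → mode=Retreat action=drive_fwd
7. evClear: (Retreat) → mode=Retreat action=close_gripper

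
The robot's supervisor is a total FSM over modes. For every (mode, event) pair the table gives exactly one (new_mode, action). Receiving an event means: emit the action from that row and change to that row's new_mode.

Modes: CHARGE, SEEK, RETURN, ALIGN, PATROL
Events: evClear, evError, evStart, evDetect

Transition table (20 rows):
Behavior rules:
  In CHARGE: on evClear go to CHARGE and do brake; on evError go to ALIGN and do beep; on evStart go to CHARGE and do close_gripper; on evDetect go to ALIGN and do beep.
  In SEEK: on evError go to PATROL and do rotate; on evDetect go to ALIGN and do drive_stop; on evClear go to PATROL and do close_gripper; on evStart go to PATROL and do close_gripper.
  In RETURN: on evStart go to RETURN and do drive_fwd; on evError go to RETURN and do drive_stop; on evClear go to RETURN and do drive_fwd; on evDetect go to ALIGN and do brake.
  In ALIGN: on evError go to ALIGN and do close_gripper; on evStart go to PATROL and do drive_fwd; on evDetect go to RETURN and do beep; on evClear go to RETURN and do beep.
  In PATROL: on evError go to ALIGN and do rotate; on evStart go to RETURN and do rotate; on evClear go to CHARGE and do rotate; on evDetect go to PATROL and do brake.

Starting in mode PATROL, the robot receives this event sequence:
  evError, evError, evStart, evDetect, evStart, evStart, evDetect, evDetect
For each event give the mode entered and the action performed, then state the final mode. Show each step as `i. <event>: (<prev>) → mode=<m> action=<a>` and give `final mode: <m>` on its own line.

final mode: RETURN

1. evError: (PATROL) → mode=ALIGN action=rotate
2. evError: (ALIGN) → mode=ALIGN action=close_gripper
3. evStart: (ALIGN) → mode=PATROL action=drive_fwd
4. evDetect: (PATROL) → mode=PATROL action=brake
5. evStart: (PATROL) → mode=RETURN action=rotate
6. evStart: (RETURN) → mode=RETURN action=drive_fwd
7. evDetect: (RETURN) → mode=ALIGN action=brake
8. evDetect: (ALIGN) → mode=RETURN action=beep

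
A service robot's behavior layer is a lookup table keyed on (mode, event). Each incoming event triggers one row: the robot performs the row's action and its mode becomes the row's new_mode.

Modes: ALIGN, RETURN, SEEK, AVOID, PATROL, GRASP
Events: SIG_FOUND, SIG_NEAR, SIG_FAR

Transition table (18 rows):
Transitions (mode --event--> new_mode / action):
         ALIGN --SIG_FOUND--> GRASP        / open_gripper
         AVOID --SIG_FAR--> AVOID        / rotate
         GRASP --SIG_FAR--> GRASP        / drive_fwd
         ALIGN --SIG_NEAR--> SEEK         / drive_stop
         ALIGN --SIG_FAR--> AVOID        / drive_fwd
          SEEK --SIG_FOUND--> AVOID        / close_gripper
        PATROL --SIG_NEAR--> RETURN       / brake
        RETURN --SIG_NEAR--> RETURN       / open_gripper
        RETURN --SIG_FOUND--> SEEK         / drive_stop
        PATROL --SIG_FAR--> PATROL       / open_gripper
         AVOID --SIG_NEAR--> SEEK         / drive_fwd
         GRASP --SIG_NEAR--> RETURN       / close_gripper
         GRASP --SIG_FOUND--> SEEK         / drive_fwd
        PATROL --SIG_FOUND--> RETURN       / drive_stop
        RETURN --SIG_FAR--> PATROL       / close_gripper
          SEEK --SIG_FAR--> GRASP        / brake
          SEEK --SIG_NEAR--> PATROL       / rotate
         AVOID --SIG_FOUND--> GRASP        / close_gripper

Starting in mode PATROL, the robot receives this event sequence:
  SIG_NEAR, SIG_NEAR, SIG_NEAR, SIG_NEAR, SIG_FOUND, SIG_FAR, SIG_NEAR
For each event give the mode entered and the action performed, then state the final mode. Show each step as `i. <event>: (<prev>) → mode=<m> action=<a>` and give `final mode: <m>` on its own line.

final mode: RETURN

1. SIG_NEAR: (PATROL) → mode=RETURN action=brake
2. SIG_NEAR: (RETURN) → mode=RETURN action=open_gripper
3. SIG_NEAR: (RETURN) → mode=RETURN action=open_gripper
4. SIG_NEAR: (RETURN) → mode=RETURN action=open_gripper
5. SIG_FOUND: (RETURN) → mode=SEEK action=drive_stop
6. SIG_FAR: (SEEK) → mode=GRASP action=brake
7. SIG_NEAR: (GRASP) → mode=RETURN action=close_gripper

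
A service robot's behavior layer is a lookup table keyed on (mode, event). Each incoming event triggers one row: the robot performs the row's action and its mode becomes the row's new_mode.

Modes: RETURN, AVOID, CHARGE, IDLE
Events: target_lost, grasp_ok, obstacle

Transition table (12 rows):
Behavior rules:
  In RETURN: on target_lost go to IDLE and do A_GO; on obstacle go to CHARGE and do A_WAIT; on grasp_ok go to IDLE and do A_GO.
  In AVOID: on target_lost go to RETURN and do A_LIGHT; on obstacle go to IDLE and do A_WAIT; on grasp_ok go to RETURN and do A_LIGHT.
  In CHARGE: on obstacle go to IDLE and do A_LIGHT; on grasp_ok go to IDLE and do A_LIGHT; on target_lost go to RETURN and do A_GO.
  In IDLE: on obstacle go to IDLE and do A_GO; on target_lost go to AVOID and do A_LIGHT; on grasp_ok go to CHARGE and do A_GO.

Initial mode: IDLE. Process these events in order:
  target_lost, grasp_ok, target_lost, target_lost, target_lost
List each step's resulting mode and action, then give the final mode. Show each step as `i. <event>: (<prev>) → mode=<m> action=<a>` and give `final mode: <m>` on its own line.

1. target_lost: (IDLE) → mode=AVOID action=A_LIGHT
2. grasp_ok: (AVOID) → mode=RETURN action=A_LIGHT
3. target_lost: (RETURN) → mode=IDLE action=A_GO
4. target_lost: (IDLE) → mode=AVOID action=A_LIGHT
5. target_lost: (AVOID) → mode=RETURN action=A_LIGHT

final mode: RETURN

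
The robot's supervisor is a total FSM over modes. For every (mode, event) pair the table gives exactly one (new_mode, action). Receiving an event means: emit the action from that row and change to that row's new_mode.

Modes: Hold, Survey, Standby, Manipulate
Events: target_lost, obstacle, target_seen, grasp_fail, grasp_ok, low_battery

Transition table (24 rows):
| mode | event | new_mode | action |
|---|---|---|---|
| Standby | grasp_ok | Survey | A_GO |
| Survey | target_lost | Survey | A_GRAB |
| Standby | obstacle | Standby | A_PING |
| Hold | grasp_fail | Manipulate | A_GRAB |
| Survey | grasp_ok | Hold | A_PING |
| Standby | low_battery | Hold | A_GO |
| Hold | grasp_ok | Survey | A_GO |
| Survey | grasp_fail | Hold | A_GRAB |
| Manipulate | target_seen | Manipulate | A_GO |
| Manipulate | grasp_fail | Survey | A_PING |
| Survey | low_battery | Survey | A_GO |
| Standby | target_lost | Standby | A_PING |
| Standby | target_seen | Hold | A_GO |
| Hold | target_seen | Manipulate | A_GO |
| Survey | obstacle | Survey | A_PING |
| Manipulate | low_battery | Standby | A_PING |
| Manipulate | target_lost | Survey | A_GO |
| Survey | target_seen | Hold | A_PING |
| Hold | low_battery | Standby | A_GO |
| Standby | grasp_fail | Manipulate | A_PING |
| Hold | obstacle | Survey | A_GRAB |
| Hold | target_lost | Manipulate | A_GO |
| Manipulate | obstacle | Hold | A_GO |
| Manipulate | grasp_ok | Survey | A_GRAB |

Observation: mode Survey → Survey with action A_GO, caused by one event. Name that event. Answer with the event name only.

low_battery

try target_lost: (Survey, target_lost) → (Survey, A_GRAB)
try obstacle: (Survey, obstacle) → (Survey, A_PING)
try target_seen: (Survey, target_seen) → (Hold, A_PING)
try grasp_fail: (Survey, grasp_fail) → (Hold, A_GRAB)
try grasp_ok: (Survey, grasp_ok) → (Hold, A_PING)
try low_battery: (Survey, low_battery) → (Survey, A_GO)  ← matches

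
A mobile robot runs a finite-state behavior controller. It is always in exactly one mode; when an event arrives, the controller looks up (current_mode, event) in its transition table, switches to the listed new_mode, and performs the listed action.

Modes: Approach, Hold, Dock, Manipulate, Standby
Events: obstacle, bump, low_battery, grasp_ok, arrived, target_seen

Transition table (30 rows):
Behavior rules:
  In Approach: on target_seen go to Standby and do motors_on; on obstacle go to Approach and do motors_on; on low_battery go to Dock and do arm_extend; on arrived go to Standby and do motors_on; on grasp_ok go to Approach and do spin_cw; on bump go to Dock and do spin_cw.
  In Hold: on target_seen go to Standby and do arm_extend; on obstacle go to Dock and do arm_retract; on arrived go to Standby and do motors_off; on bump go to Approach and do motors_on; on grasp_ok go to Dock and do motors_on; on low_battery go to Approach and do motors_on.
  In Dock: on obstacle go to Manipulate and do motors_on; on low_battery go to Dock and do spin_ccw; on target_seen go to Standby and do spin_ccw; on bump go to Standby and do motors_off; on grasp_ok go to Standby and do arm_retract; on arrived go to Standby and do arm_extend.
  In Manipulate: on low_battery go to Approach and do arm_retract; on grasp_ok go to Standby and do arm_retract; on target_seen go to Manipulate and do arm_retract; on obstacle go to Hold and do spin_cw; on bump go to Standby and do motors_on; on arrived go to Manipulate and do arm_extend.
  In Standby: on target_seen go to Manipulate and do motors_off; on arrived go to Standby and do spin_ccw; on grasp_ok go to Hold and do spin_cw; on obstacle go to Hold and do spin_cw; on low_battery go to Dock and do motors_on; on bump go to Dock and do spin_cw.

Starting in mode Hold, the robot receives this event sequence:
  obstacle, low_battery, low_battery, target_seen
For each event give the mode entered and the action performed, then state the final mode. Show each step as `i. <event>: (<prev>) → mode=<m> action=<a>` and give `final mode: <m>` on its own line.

1. obstacle: (Hold) → mode=Dock action=arm_retract
2. low_battery: (Dock) → mode=Dock action=spin_ccw
3. low_battery: (Dock) → mode=Dock action=spin_ccw
4. target_seen: (Dock) → mode=Standby action=spin_ccw

final mode: Standby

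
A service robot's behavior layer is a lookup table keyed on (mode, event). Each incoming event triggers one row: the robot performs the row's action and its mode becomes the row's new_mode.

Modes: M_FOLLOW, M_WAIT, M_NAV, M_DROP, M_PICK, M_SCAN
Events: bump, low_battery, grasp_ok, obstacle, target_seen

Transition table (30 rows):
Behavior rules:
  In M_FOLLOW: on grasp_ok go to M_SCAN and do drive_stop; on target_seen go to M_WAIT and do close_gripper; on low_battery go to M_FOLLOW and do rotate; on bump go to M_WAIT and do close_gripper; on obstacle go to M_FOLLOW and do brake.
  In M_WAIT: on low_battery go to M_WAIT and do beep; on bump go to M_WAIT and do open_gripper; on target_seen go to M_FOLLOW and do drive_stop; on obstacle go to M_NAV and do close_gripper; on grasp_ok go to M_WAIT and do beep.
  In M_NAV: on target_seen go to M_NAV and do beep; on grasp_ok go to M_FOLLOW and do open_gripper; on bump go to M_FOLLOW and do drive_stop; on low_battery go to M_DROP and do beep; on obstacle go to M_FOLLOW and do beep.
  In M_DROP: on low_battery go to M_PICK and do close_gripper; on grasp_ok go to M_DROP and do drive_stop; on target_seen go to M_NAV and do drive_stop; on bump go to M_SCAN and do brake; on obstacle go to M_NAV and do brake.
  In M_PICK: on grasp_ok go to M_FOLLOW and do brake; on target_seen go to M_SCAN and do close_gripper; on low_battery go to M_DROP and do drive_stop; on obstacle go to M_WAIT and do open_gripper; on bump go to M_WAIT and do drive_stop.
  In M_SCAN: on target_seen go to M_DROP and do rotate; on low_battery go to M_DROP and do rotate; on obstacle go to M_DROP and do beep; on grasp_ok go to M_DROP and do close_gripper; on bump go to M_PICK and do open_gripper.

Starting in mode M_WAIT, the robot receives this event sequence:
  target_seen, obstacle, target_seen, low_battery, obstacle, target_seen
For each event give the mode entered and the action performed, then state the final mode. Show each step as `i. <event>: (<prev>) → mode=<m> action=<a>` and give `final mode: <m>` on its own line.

1. target_seen: (M_WAIT) → mode=M_FOLLOW action=drive_stop
2. obstacle: (M_FOLLOW) → mode=M_FOLLOW action=brake
3. target_seen: (M_FOLLOW) → mode=M_WAIT action=close_gripper
4. low_battery: (M_WAIT) → mode=M_WAIT action=beep
5. obstacle: (M_WAIT) → mode=M_NAV action=close_gripper
6. target_seen: (M_NAV) → mode=M_NAV action=beep

final mode: M_NAV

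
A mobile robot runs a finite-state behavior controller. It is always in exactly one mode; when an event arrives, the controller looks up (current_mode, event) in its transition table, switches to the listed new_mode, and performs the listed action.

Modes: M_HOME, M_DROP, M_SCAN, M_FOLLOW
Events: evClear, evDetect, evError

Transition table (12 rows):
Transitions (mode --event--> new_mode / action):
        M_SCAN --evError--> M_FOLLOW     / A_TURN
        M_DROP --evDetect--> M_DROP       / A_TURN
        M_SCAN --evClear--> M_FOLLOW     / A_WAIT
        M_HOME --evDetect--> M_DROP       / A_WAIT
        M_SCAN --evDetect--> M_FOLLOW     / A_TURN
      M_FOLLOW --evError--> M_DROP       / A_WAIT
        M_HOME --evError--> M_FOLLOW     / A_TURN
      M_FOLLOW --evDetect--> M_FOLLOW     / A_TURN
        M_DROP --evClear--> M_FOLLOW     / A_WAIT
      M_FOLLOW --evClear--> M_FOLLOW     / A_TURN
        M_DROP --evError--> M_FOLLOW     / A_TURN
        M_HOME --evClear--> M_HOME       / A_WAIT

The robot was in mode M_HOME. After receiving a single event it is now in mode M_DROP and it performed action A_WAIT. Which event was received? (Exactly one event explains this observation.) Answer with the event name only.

evDetect

try evClear: (M_HOME, evClear) → (M_HOME, A_WAIT)
try evDetect: (M_HOME, evDetect) → (M_DROP, A_WAIT)  ← matches
try evError: (M_HOME, evError) → (M_FOLLOW, A_TURN)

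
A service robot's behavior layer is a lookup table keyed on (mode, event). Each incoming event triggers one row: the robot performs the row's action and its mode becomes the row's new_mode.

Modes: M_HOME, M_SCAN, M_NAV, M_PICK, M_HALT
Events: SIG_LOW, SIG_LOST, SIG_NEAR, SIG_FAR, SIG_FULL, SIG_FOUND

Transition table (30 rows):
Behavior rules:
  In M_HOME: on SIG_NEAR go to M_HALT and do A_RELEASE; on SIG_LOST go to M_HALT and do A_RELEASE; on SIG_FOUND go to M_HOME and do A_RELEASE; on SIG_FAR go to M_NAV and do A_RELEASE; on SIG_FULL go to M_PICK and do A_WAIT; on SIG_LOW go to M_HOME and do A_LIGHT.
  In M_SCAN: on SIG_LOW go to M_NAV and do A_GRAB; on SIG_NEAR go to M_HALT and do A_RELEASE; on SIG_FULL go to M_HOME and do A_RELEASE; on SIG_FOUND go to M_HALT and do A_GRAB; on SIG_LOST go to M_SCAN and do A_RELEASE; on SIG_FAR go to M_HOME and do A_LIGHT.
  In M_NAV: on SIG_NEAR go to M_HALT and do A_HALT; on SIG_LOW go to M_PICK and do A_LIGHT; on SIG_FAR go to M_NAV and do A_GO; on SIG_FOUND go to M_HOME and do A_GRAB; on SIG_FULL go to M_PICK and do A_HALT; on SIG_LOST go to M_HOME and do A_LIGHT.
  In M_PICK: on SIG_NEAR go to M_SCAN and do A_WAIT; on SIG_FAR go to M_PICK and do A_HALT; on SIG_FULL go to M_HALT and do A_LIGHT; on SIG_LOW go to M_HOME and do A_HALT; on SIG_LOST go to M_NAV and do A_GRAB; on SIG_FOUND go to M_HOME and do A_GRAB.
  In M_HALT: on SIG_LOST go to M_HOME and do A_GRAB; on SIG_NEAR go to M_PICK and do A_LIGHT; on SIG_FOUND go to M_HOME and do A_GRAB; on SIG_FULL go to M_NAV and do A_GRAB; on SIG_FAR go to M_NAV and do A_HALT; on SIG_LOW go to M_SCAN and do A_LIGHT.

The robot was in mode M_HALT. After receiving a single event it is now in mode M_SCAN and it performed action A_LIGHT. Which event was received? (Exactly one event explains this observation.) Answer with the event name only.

try SIG_LOW: (M_HALT, SIG_LOW) → (M_SCAN, A_LIGHT)  ← matches
try SIG_LOST: (M_HALT, SIG_LOST) → (M_HOME, A_GRAB)
try SIG_NEAR: (M_HALT, SIG_NEAR) → (M_PICK, A_LIGHT)
try SIG_FAR: (M_HALT, SIG_FAR) → (M_NAV, A_HALT)
try SIG_FULL: (M_HALT, SIG_FULL) → (M_NAV, A_GRAB)
try SIG_FOUND: (M_HALT, SIG_FOUND) → (M_HOME, A_GRAB)

SIG_LOW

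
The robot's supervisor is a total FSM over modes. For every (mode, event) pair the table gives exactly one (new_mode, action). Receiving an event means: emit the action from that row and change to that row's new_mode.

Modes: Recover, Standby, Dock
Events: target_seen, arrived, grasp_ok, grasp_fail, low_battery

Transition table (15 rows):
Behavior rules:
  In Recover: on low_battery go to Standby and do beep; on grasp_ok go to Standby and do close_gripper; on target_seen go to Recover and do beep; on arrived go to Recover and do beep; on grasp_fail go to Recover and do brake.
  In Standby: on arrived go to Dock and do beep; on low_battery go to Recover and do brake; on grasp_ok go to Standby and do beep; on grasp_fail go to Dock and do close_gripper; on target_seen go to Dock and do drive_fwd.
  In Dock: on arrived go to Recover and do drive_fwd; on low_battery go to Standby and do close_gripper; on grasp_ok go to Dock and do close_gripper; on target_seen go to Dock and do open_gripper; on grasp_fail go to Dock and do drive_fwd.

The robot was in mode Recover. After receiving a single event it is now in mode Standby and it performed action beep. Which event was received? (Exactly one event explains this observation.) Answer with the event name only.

try target_seen: (Recover, target_seen) → (Recover, beep)
try arrived: (Recover, arrived) → (Recover, beep)
try grasp_ok: (Recover, grasp_ok) → (Standby, close_gripper)
try grasp_fail: (Recover, grasp_fail) → (Recover, brake)
try low_battery: (Recover, low_battery) → (Standby, beep)  ← matches

low_battery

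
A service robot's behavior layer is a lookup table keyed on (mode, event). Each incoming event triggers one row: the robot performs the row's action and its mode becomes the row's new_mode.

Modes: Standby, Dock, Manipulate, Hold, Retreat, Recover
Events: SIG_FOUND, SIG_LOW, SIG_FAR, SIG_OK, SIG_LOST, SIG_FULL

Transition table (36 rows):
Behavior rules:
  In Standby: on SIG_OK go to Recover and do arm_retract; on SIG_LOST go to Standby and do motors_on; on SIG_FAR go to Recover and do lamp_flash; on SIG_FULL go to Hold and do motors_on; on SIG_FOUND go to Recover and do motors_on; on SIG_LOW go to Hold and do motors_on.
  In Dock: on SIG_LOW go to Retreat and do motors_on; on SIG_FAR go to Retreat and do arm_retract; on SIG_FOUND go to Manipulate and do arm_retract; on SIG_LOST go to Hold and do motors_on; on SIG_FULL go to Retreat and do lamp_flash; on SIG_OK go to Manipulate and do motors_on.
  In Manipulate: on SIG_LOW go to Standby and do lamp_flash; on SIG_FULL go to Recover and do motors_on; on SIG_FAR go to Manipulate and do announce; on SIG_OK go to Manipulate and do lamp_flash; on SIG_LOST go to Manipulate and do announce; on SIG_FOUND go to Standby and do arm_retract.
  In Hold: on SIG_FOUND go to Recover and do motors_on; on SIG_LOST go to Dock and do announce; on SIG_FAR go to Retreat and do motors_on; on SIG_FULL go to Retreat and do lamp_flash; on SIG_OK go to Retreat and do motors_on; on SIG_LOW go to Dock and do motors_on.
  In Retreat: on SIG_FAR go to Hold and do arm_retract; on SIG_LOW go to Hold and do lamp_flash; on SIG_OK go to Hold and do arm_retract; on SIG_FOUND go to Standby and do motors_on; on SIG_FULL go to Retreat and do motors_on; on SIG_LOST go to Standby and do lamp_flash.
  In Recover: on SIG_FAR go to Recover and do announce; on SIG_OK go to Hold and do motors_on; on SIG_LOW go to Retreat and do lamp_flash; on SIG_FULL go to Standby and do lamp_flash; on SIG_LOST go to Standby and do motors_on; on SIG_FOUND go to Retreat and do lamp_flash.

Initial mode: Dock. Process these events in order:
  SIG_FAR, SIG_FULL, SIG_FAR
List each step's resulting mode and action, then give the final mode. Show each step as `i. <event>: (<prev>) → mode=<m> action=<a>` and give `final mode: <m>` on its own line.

final mode: Hold

1. SIG_FAR: (Dock) → mode=Retreat action=arm_retract
2. SIG_FULL: (Retreat) → mode=Retreat action=motors_on
3. SIG_FAR: (Retreat) → mode=Hold action=arm_retract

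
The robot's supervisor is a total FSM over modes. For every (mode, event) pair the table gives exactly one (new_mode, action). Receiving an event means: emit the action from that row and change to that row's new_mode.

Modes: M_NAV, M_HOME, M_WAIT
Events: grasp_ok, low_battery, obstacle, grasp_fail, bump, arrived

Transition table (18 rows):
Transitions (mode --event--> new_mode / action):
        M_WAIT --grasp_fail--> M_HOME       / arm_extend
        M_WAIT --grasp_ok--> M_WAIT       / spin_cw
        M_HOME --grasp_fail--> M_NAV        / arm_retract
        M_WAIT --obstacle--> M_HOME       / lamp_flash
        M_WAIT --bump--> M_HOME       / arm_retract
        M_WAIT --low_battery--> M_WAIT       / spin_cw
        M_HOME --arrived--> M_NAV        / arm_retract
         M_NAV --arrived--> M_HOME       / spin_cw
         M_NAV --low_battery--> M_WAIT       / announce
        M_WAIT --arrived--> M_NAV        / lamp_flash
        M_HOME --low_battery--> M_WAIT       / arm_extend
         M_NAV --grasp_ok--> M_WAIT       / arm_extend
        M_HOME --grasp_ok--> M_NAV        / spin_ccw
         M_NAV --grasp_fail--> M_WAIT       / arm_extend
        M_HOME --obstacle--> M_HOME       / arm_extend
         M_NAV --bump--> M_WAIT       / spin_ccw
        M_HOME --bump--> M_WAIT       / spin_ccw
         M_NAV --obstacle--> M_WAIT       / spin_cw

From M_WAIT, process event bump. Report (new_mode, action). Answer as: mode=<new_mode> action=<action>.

mode=M_HOME action=arm_retract

current mode = M_WAIT; filter table to that mode:
  (M_WAIT, grasp_fail) → (M_HOME, arm_extend)
  (M_WAIT, grasp_ok) → (M_WAIT, spin_cw)
  (M_WAIT, obstacle) → (M_HOME, lamp_flash)
  (M_WAIT, bump) → (M_HOME, arm_retract)  ← event matches
  (M_WAIT, low_battery) → (M_WAIT, spin_cw)
  (M_WAIT, arrived) → (M_NAV, lamp_flash)
event = bump selects (M_HOME, arm_retract)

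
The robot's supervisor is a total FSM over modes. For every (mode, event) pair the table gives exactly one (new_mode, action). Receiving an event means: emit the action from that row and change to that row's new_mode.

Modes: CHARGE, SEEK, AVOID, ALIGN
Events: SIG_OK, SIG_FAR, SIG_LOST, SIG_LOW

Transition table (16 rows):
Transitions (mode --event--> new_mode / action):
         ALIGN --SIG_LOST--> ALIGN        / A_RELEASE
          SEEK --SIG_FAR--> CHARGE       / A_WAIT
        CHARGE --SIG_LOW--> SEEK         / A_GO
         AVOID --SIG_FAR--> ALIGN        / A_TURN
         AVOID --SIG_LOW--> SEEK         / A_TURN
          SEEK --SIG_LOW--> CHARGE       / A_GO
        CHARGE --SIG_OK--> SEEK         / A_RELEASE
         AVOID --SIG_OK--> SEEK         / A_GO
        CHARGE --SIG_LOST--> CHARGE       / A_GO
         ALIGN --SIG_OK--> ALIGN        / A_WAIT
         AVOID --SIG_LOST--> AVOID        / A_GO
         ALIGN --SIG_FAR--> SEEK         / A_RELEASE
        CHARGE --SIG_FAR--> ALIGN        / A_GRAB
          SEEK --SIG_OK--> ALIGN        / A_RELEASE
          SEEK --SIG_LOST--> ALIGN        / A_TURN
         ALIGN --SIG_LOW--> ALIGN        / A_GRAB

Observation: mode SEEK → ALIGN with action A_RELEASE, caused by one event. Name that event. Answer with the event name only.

try SIG_OK: (SEEK, SIG_OK) → (ALIGN, A_RELEASE)  ← matches
try SIG_FAR: (SEEK, SIG_FAR) → (CHARGE, A_WAIT)
try SIG_LOST: (SEEK, SIG_LOST) → (ALIGN, A_TURN)
try SIG_LOW: (SEEK, SIG_LOW) → (CHARGE, A_GO)

SIG_OK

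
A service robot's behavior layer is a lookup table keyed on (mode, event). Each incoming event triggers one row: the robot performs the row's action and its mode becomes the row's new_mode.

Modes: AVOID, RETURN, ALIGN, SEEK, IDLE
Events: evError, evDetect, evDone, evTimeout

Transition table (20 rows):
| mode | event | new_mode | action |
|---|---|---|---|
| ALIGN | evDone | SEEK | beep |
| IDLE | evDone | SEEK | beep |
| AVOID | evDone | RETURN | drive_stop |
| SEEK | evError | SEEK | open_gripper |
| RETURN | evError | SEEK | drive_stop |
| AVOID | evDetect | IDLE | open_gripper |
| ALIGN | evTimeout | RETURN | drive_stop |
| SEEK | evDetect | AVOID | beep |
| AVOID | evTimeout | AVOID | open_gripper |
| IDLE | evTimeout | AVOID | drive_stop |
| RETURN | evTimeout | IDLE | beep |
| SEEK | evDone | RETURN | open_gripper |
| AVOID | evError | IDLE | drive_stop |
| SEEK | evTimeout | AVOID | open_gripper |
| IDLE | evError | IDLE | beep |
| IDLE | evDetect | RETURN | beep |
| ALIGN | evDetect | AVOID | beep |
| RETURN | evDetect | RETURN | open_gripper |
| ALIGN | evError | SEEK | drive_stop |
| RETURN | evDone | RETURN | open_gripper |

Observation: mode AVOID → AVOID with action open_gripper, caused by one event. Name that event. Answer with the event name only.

evTimeout

try evError: (AVOID, evError) → (IDLE, drive_stop)
try evDetect: (AVOID, evDetect) → (IDLE, open_gripper)
try evDone: (AVOID, evDone) → (RETURN, drive_stop)
try evTimeout: (AVOID, evTimeout) → (AVOID, open_gripper)  ← matches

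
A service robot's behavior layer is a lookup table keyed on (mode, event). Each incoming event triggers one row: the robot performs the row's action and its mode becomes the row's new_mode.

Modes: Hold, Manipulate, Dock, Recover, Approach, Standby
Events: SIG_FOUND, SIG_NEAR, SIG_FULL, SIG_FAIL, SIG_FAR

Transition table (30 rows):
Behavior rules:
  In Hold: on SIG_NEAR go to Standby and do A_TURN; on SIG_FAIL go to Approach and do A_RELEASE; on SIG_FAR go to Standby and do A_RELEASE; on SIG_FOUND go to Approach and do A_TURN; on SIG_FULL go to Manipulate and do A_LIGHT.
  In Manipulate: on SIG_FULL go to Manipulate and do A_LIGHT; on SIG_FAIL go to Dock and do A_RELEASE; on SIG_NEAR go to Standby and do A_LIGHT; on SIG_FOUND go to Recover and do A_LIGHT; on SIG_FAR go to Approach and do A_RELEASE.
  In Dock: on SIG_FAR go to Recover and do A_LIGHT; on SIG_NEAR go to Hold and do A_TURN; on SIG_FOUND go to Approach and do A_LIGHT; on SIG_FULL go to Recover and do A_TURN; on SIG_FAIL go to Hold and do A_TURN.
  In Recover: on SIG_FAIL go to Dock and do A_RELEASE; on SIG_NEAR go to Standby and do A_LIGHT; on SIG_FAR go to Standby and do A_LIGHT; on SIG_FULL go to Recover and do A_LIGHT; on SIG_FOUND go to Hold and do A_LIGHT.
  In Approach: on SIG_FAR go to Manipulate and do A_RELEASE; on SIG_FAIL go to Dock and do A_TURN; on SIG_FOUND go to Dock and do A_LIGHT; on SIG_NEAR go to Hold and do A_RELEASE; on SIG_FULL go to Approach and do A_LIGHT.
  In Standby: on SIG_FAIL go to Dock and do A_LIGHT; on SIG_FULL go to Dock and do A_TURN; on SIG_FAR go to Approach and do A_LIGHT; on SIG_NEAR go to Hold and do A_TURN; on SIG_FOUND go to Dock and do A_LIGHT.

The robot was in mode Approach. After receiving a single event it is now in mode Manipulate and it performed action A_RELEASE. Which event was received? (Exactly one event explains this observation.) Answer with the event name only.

try SIG_FOUND: (Approach, SIG_FOUND) → (Dock, A_LIGHT)
try SIG_NEAR: (Approach, SIG_NEAR) → (Hold, A_RELEASE)
try SIG_FULL: (Approach, SIG_FULL) → (Approach, A_LIGHT)
try SIG_FAIL: (Approach, SIG_FAIL) → (Dock, A_TURN)
try SIG_FAR: (Approach, SIG_FAR) → (Manipulate, A_RELEASE)  ← matches

SIG_FAR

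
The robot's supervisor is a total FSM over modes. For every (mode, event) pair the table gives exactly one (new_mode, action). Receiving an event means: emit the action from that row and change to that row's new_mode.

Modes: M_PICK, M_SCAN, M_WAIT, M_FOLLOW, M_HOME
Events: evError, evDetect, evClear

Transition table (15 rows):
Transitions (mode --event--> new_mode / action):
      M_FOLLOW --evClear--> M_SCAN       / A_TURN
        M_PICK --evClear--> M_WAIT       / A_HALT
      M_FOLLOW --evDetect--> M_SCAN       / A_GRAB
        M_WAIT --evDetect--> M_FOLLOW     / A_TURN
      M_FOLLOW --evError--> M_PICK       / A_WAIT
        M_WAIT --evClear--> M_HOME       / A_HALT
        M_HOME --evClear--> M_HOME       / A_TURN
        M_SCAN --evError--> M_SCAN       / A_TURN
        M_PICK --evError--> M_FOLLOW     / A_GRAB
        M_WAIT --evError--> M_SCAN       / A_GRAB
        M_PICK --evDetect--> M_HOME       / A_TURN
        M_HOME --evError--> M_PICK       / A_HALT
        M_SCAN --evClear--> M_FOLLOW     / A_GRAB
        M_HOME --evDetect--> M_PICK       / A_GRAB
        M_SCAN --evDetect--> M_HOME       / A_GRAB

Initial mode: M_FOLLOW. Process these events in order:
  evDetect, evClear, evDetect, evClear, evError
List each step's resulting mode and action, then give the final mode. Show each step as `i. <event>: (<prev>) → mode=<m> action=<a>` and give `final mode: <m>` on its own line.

1. evDetect: (M_FOLLOW) → mode=M_SCAN action=A_GRAB
2. evClear: (M_SCAN) → mode=M_FOLLOW action=A_GRAB
3. evDetect: (M_FOLLOW) → mode=M_SCAN action=A_GRAB
4. evClear: (M_SCAN) → mode=M_FOLLOW action=A_GRAB
5. evError: (M_FOLLOW) → mode=M_PICK action=A_WAIT

final mode: M_PICK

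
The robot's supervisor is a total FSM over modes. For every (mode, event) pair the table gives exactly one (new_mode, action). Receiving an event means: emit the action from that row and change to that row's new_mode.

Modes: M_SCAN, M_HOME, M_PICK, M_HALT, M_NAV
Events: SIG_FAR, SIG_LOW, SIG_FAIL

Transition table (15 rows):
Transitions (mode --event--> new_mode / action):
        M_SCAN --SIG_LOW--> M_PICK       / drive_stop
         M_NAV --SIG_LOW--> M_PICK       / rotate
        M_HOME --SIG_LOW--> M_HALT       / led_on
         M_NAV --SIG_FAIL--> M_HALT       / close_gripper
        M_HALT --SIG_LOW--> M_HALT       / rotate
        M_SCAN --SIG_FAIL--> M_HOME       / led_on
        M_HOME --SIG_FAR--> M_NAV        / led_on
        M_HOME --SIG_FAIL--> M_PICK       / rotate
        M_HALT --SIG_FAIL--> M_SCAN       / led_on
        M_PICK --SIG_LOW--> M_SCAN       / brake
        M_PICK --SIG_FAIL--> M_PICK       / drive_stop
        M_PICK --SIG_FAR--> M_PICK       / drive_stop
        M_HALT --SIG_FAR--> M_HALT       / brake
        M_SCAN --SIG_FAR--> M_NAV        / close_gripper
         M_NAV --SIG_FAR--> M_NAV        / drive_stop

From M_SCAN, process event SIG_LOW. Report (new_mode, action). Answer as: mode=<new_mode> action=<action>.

mode=M_PICK action=drive_stop

current mode = M_SCAN; filter table to that mode:
  (M_SCAN, SIG_LOW) → (M_PICK, drive_stop)  ← event matches
  (M_SCAN, SIG_FAIL) → (M_HOME, led_on)
  (M_SCAN, SIG_FAR) → (M_NAV, close_gripper)
event = SIG_LOW selects (M_PICK, drive_stop)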